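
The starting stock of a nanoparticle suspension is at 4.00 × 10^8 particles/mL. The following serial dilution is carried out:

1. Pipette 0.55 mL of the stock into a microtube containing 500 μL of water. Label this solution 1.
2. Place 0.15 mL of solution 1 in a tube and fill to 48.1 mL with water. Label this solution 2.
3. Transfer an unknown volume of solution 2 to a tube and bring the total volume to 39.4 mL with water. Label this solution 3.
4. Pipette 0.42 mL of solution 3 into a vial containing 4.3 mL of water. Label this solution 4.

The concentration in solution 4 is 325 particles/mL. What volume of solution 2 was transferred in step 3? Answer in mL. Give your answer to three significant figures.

Step 1: 0.55 mL + 500 μL = 1.05 mL total → factor 1.05/0.55 = 1.9091
Step 2: 0.15 mL brought to 48.1 mL → factor 48.1/0.15 = 320.67
Step 3: v brought to 39.4 mL → factor = 39.4 mL/v
Step 4: 0.42 mL + 4.3 mL = 4.72 mL total → factor 4.72/0.42 = 11.238
Product of known-step factors = 6879.8
Overall factor = 4.00 × 10^8 particles/mL / (325 particles/mL) = 1.2308 × 10^6
Step-3 factor = 1.2308 × 10^6 / 6879.8 = 178.9
v = 39.4 mL / 178.9 = 0.220 mL

0.220 mL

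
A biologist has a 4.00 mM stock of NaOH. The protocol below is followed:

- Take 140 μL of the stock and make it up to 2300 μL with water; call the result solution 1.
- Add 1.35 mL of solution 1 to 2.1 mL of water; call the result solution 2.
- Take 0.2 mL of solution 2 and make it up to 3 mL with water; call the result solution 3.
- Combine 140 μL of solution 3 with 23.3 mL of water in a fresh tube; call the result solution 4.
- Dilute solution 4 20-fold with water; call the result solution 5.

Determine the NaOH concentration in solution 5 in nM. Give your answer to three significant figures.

Step 1: 140 μL brought to 2300 μL → factor 2300/140 = 16.429
Step 2: 1.35 mL + 2.1 mL = 3.45 mL total → factor 3.45/1.35 = 2.5556
Step 3: 0.2 mL brought to 3 mL → factor 3/0.2 = 15
Step 4: 140 μL + 23.3 mL = 23440 μL total → factor 23440/140 = 167.43
Step 5: 20-fold → factor 20
Overall dilution factor = 16.429 × 2.5556 × 15 × 167.43 × 20 = 2.1088 × 10^6
Final = 4.00 mM / 2.1088 × 10^6 = 1.897 × 10^-6 mM = 1.90 nM

1.90 nM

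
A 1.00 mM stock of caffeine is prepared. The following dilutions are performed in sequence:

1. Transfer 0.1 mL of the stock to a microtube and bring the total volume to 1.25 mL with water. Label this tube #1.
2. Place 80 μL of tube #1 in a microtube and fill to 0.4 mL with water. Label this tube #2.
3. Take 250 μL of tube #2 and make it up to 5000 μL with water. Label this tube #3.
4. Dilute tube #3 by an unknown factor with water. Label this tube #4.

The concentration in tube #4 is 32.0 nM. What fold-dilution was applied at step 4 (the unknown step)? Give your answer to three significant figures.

Step 1: 0.1 mL brought to 1.25 mL → factor 1.25/0.1 = 12.5
Step 2: 80 μL brought to 0.4 mL → factor 400/80 = 5
Step 3: 250 μL brought to 5000 μL → factor 5000/250 = 20
Step 4: unknown factor x
Product of known-step factors = 1250
Overall factor = 1.00 mM / (32.0 nM) = 31250
x = 31250 / 1250 = 25.0

25.0-fold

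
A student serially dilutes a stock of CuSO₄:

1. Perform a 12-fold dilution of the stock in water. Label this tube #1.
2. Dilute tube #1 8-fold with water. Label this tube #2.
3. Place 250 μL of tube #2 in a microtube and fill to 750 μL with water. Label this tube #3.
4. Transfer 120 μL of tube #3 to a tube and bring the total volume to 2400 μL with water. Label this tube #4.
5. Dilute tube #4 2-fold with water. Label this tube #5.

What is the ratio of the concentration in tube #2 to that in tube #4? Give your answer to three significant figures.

Step 1: 12-fold → factor 12
Step 2: 8-fold → factor 8
Step 3: 250 μL brought to 750 μL → factor 750/250 = 3
Step 4: 120 μL brought to 2400 μL → factor 2400/120 = 20
Dilution factor to tube #2 = 96; to tube #4 = 5760
[tube #2]/[tube #4] = (factor to tube #4)/(factor to tube #2) = 5760/96 = 60.0

60.0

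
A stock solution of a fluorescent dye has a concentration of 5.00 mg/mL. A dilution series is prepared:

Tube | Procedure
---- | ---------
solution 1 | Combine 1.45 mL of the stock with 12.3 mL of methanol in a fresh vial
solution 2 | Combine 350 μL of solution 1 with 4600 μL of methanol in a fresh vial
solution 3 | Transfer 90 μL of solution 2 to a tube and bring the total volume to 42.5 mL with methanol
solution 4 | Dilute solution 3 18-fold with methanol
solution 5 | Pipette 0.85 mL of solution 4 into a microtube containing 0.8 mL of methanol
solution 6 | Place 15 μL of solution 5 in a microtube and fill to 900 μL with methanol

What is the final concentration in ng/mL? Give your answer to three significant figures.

0.0377 ng/mL

Step 1: 1.45 mL + 12.3 mL = 13.75 mL total → factor 13.75/1.45 = 9.4828
Step 2: 350 μL + 4600 μL = 4950 μL total → factor 4950/350 = 14.143
Step 3: 90 μL brought to 42.5 mL → factor 42500/90 = 472.22
Step 4: 18-fold → factor 18
Step 5: 0.85 mL + 0.8 mL = 1.65 mL total → factor 1.65/0.85 = 1.9412
Step 6: 15 μL brought to 900 μL → factor 900/15 = 60
Overall dilution factor = 9.4828 × 14.143 × 472.22 × 18 × 1.9412 × 60 = 1.3277 × 10^8
Final = 5.00 mg/mL / 1.3277 × 10^8 = 3.766 × 10^-8 mg/mL = 0.0377 ng/mL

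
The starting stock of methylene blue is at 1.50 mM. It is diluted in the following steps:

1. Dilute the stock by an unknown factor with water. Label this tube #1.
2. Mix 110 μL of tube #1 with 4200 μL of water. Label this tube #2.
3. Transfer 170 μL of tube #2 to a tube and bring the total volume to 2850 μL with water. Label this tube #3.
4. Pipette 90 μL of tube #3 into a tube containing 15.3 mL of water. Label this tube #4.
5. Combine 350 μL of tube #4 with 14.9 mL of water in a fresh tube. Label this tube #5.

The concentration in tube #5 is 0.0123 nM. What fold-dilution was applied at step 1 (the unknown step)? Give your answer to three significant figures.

24.9-fold

Step 1: unknown factor x
Step 2: 110 μL + 4200 μL = 4310 μL total → factor 4310/110 = 39.182
Step 3: 170 μL brought to 2850 μL → factor 2850/170 = 16.765
Step 4: 90 μL + 15.3 mL = 15390 μL total → factor 15390/90 = 171
Step 5: 350 μL + 14.9 mL = 15250 μL total → factor 15250/350 = 43.571
Product of known-step factors = 4.8942 × 10^6
Overall factor = 1.50 mM / (0.0123 nM) = 1.2195 × 10^8
x = 1.2195 × 10^8 / 4.8942 × 10^6 = 24.9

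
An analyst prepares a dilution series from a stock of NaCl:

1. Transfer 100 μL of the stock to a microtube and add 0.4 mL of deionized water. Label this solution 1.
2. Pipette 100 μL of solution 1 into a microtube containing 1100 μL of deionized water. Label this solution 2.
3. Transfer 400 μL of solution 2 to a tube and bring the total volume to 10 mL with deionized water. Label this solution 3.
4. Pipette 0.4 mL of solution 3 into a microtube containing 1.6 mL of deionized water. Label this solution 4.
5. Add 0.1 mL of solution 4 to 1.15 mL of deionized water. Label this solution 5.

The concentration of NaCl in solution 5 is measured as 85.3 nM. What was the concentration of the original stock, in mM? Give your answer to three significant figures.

Step 1: 100 μL + 0.4 mL = 500 μL total → factor 500/100 = 5
Step 2: 100 μL + 1100 μL = 1200 μL total → factor 1200/100 = 12
Step 3: 400 μL brought to 10 mL → factor 10000/400 = 25
Step 4: 0.4 mL + 1.6 mL = 2 mL total → factor 2/0.4 = 5
Step 5: 0.1 mL + 1.15 mL = 1.25 mL total → factor 1.25/0.1 = 12.5
Overall dilution factor = 5 × 12 × 25 × 5 × 12.5 = 93750
Stock = 85.3 nM × 93750 = 7.997 × 10^6 nM = 8.00 mM

8.00 mM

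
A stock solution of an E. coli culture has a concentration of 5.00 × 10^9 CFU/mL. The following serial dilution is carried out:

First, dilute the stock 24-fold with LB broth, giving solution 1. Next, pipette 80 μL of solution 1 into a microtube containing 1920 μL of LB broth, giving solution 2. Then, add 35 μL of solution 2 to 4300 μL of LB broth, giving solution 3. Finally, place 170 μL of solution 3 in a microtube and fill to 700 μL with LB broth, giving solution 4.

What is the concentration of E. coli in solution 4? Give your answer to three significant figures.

Step 1: 24-fold → factor 24
Step 2: 80 μL + 1920 μL = 2000 μL total → factor 2000/80 = 25
Step 3: 35 μL + 4300 μL = 4335 μL total → factor 4335/35 = 123.86
Step 4: 170 μL brought to 700 μL → factor 700/170 = 4.1176
Overall dilution factor = 24 × 25 × 123.86 × 4.1176 = 3.06 × 10^5
Final = 5.00 × 10^9 CFU/mL / 3.06 × 10^5 = 1.63 × 10^4 CFU/mL

1.63 × 10^4 CFU/mL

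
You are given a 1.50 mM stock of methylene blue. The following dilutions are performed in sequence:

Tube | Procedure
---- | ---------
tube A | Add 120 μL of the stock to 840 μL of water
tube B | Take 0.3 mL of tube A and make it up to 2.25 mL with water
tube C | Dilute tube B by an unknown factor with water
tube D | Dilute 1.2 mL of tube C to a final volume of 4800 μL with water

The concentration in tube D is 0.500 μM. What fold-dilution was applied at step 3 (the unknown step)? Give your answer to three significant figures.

12.5-fold

Step 1: 120 μL + 840 μL = 960 μL total → factor 960/120 = 8
Step 2: 0.3 mL brought to 2.25 mL → factor 2.25/0.3 = 7.5
Step 3: unknown factor x
Step 4: 1.2 mL brought to 4800 μL → factor 4.8/1.2 = 4
Product of known-step factors = 240
Overall factor = 1.50 mM / (0.500 μM) = 3000
x = 3000 / 240 = 12.5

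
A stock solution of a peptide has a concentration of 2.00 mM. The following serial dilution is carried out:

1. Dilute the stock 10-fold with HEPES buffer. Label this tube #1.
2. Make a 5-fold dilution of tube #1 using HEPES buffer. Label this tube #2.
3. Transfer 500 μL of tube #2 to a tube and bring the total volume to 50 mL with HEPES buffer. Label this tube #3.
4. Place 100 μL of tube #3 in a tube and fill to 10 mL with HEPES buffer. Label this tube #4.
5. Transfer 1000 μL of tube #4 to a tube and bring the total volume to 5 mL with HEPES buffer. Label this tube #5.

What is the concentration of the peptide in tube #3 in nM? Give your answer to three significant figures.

Step 1: 10-fold → factor 10
Step 2: 5-fold → factor 5
Step 3: 500 μL brought to 50 mL → factor 50000/500 = 100
Dilution factor through tube #3 = 10 × 5 × 100 = 5000
[tube #3] = 2.00 mM / 5000 = 0.0004000 mM = 400 nM

400 nM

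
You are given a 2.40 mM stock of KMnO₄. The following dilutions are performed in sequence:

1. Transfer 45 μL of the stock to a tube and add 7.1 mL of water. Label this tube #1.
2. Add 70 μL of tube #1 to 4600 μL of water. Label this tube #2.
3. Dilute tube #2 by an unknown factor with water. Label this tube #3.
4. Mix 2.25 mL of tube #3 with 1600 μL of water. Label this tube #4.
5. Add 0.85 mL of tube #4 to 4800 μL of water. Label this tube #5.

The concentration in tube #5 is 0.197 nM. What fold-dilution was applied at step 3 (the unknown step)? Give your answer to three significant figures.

101-fold

Step 1: 45 μL + 7.1 mL = 7145 μL total → factor 7145/45 = 158.78
Step 2: 70 μL + 4600 μL = 4670 μL total → factor 4670/70 = 66.714
Step 3: unknown factor x
Step 4: 2.25 mL + 1600 μL = 3.85 mL total → factor 3.85/2.25 = 1.7111
Step 5: 0.85 mL + 4800 μL = 5.65 mL total → factor 5.65/0.85 = 6.6471
Product of known-step factors = 1.2048 × 10^5
Overall factor = 2.40 mM / (0.197 nM) = 1.2183 × 10^7
x = 1.2183 × 10^7 / 1.2048 × 10^5 = 101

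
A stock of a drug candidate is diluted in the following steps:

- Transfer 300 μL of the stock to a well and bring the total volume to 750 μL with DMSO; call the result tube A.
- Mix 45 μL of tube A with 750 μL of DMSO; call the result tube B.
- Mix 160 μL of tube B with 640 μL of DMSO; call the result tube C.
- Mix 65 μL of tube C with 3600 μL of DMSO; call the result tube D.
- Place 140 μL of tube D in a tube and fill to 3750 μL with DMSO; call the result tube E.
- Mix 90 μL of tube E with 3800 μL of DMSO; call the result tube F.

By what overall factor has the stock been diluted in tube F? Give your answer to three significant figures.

Step 1: 300 μL brought to 750 μL → factor 750/300 = 2.5
Step 2: 45 μL + 750 μL = 795 μL total → factor 795/45 = 17.667
Step 3: 160 μL + 640 μL = 800 μL total → factor 800/160 = 5
Step 4: 65 μL + 3600 μL = 3665 μL total → factor 3665/65 = 56.385
Step 5: 140 μL brought to 3750 μL → factor 3750/140 = 26.786
Step 6: 90 μL + 3800 μL = 3890 μL total → factor 3890/90 = 43.222
Overall dilution factor = 2.5 × 17.667 × 5 × 56.385 × 26.786 × 43.222 = 1.4416 × 10^7

1.44 × 10^7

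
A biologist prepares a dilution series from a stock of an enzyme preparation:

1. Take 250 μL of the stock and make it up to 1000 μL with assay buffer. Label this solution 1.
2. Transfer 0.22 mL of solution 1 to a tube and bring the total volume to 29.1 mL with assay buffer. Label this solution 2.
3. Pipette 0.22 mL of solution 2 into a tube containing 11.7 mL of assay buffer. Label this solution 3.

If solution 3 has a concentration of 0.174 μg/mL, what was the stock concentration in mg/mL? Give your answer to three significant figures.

4.99 mg/mL

Step 1: 250 μL brought to 1000 μL → factor 1000/250 = 4
Step 2: 0.22 mL brought to 29.1 mL → factor 29.1/0.22 = 132.27
Step 3: 0.22 mL + 11.7 mL = 11.92 mL total → factor 11.92/0.22 = 54.182
Overall dilution factor = 4 × 132.27 × 54.182 = 28667
Stock = 0.174 μg/mL × 28667 = 4988 μg/mL = 4.99 mg/mL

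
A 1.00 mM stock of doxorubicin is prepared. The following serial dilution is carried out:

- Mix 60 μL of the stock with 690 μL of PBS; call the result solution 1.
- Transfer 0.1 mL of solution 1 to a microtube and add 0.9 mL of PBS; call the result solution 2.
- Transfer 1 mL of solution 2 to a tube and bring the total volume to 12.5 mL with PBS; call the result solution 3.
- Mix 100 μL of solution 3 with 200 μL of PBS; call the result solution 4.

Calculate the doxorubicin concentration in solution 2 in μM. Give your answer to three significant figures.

Step 1: 60 μL + 690 μL = 750 μL total → factor 750/60 = 12.5
Step 2: 0.1 mL + 0.9 mL = 1 mL total → factor 1/0.1 = 10
Dilution factor through solution 2 = 12.5 × 10 = 125
[solution 2] = 1.00 mM / 125 = 0.008000 mM = 8.00 μM

8.00 μM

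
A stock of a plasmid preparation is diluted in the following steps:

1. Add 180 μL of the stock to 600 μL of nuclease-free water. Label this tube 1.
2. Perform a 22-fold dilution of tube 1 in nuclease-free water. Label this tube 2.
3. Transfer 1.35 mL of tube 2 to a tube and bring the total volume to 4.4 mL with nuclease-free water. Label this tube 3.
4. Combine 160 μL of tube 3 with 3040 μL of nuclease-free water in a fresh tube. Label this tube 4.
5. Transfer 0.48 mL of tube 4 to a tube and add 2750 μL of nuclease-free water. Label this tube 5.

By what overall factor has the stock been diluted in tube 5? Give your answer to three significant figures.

Step 1: 180 μL + 600 μL = 780 μL total → factor 780/180 = 4.3333
Step 2: 22-fold → factor 22
Step 3: 1.35 mL brought to 4.4 mL → factor 4.4/1.35 = 3.2593
Step 4: 160 μL + 3040 μL = 3200 μL total → factor 3200/160 = 20
Step 5: 0.48 mL + 2750 μL = 3.23 mL total → factor 3.23/0.48 = 6.7292
Overall dilution factor = 4.3333 × 22 × 3.2593 × 20 × 6.7292 = 41817

4.18 × 10^4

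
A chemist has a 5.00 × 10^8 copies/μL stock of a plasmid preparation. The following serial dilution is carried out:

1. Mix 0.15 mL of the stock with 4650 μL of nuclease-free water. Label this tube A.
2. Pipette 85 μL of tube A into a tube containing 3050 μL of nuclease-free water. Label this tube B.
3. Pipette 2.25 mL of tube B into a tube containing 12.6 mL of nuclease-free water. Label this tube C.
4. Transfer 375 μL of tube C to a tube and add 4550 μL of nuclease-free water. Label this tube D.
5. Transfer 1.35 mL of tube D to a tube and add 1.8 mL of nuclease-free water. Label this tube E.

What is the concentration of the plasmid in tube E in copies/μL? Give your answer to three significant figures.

Step 1: 0.15 mL + 4650 μL = 4.8 mL total → factor 4.8/0.15 = 32
Step 2: 85 μL + 3050 μL = 3135 μL total → factor 3135/85 = 36.882
Step 3: 2.25 mL + 12.6 mL = 14.85 mL total → factor 14.85/2.25 = 6.6
Step 4: 375 μL + 4550 μL = 4925 μL total → factor 4925/375 = 13.133
Step 5: 1.35 mL + 1.8 mL = 3.15 mL total → factor 3.15/1.35 = 2.3333
Overall dilution factor = 32 × 36.882 × 6.6 × 13.133 × 2.3333 = 2.3871 × 10^5
Final = 5.00 × 10^8 copies/μL / 2.3871 × 10^5 = 2.09 × 10^3 copies/μL

2.09 × 10^3 copies/μL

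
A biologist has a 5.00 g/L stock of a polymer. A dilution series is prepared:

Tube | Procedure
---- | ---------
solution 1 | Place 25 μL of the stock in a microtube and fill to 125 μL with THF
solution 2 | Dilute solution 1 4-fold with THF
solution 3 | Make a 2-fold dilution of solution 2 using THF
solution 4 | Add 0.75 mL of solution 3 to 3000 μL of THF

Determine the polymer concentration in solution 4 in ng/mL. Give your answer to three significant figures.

2.50 × 10^4 ng/mL

Step 1: 25 μL brought to 125 μL → factor 125/25 = 5
Step 2: 4-fold → factor 4
Step 3: 2-fold → factor 2
Step 4: 0.75 mL + 3000 μL = 3.75 mL total → factor 3.75/0.75 = 5
Overall dilution factor = 5 × 4 × 2 × 5 = 200
Final = 5.00 g/L / 200 = 0.02500 g/L = 2.50 × 10^4 ng/mL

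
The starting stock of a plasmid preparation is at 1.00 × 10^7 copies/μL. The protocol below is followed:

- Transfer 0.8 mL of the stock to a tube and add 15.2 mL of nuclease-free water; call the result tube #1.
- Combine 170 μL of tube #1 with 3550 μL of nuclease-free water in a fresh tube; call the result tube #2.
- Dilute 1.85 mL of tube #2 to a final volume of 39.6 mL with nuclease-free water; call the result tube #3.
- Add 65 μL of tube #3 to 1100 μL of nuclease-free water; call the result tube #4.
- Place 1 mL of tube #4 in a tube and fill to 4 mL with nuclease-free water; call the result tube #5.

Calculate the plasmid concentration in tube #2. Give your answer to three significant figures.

Step 1: 0.8 mL + 15.2 mL = 16 mL total → factor 16/0.8 = 20
Step 2: 170 μL + 3550 μL = 3720 μL total → factor 3720/170 = 21.882
Dilution factor through tube #2 = 20 × 21.882 = 437.65
[tube #2] = 1.00 × 10^7 copies/μL / 437.65 = 2.28 × 10^4 copies/μL

2.28 × 10^4 copies/μL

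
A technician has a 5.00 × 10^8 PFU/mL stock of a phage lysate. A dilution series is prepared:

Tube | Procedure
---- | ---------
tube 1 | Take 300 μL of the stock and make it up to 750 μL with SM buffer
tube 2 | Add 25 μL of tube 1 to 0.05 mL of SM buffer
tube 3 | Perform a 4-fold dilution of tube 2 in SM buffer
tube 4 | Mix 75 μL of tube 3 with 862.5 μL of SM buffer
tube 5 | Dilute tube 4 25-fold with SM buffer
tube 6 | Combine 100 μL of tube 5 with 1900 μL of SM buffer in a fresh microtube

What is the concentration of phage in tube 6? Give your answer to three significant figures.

Step 1: 300 μL brought to 750 μL → factor 750/300 = 2.5
Step 2: 25 μL + 0.05 mL = 75 μL total → factor 75/25 = 3
Step 3: 4-fold → factor 4
Step 4: 75 μL + 862.5 μL = 937.5 μL total → factor 937.5/75 = 12.5
Step 5: 25-fold → factor 25
Step 6: 100 μL + 1900 μL = 2000 μL total → factor 2000/100 = 20
Overall dilution factor = 2.5 × 3 × 4 × 12.5 × 25 × 20 = 1.875 × 10^5
Final = 5.00 × 10^8 PFU/mL / 1.875 × 10^5 = 2.67 × 10^3 PFU/mL

2.67 × 10^3 PFU/mL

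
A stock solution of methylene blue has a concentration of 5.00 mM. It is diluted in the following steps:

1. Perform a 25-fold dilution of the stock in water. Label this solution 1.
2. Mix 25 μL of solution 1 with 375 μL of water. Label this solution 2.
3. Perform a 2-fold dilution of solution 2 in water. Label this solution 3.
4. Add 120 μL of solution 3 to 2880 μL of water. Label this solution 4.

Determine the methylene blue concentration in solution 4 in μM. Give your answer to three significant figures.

0.250 μM

Step 1: 25-fold → factor 25
Step 2: 25 μL + 375 μL = 400 μL total → factor 400/25 = 16
Step 3: 2-fold → factor 2
Step 4: 120 μL + 2880 μL = 3000 μL total → factor 3000/120 = 25
Overall dilution factor = 25 × 16 × 2 × 25 = 20000
Final = 5.00 mM / 20000 = 0.0002500 mM = 0.250 μM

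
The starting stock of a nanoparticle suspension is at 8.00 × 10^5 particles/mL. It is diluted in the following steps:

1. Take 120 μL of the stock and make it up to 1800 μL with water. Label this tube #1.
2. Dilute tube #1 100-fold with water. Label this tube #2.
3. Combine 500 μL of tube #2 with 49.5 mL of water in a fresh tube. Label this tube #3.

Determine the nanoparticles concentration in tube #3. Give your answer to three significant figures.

5.33 particles/mL

Step 1: 120 μL brought to 1800 μL → factor 1800/120 = 15
Step 2: 100-fold → factor 100
Step 3: 500 μL + 49.5 mL = 50000 μL total → factor 50000/500 = 100
Overall dilution factor = 15 × 100 × 100 = 1.5 × 10^5
Final = 8.00 × 10^5 particles/mL / 1.5 × 10^5 = 5.33 particles/mL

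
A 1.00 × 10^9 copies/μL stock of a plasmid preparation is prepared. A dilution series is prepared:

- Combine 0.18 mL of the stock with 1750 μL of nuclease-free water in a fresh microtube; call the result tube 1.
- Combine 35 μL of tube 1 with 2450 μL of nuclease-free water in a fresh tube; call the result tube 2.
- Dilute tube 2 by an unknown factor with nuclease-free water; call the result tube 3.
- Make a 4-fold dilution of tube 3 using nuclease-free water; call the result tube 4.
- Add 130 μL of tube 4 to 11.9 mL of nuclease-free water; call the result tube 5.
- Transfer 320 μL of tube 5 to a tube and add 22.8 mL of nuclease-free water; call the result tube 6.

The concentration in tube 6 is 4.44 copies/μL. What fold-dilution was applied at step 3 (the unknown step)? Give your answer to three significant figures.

11.1-fold

Step 1: 0.18 mL + 1750 μL = 1.93 mL total → factor 1.93/0.18 = 10.722
Step 2: 35 μL + 2450 μL = 2485 μL total → factor 2485/35 = 71
Step 3: unknown factor x
Step 4: 4-fold → factor 4
Step 5: 130 μL + 11.9 mL = 12030 μL total → factor 12030/130 = 92.538
Step 6: 320 μL + 22.8 mL = 23120 μL total → factor 23120/320 = 72.25
Product of known-step factors = 2.0359 × 10^7
Overall factor = 1.00 × 10^9 copies/μL / (4.44 copies/μL) = 2.2523 × 10^8
x = 2.2523 × 10^8 / 2.0359 × 10^7 = 11.1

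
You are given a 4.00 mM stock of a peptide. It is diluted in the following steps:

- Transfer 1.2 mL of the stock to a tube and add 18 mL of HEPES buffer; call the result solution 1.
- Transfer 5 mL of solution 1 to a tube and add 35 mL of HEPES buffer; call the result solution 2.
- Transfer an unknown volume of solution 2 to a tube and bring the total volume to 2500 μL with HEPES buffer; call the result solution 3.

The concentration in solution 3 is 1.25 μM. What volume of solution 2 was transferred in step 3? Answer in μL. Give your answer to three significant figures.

100 μL

Step 1: 1.2 mL + 18 mL = 19.2 mL total → factor 19.2/1.2 = 16
Step 2: 5 mL + 35 mL = 40 mL total → factor 40/5 = 8
Step 3: v brought to 2500 μL → factor = 2500 μL/v
Product of known-step factors = 128
Overall factor = 4.00 mM / (1.25 μM) = 3200
Step-3 factor = 3200 / 128 = 25
v = 2500 μL / 25 = 100 μL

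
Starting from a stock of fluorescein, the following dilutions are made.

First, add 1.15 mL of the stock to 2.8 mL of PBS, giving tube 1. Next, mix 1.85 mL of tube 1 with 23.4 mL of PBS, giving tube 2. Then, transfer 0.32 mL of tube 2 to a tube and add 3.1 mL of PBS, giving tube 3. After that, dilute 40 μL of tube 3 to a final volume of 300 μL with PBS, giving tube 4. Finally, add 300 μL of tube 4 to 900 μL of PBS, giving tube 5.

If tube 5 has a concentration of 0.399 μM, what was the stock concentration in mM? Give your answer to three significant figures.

6.00 mM

Step 1: 1.15 mL + 2.8 mL = 3.95 mL total → factor 3.95/1.15 = 3.4348
Step 2: 1.85 mL + 23.4 mL = 25.25 mL total → factor 25.25/1.85 = 13.649
Step 3: 0.32 mL + 3.1 mL = 3.42 mL total → factor 3.42/0.32 = 10.688
Step 4: 40 μL brought to 300 μL → factor 300/40 = 7.5
Step 5: 300 μL + 900 μL = 1200 μL total → factor 1200/300 = 4
Overall dilution factor = 3.4348 × 13.649 × 10.688 × 7.5 × 4 = 15031
Stock = 0.399 μM × 15031 = 5997 μM = 6.00 mM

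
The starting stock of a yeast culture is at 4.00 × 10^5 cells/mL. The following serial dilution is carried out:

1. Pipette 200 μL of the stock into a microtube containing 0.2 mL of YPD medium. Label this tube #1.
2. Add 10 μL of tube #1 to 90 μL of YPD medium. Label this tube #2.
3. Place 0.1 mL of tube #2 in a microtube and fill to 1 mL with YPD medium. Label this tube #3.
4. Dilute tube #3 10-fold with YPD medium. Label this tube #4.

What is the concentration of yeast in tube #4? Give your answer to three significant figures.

200 cells/mL

Step 1: 200 μL + 0.2 mL = 400 μL total → factor 400/200 = 2
Step 2: 10 μL + 90 μL = 100 μL total → factor 100/10 = 10
Step 3: 0.1 mL brought to 1 mL → factor 1/0.1 = 10
Step 4: 10-fold → factor 10
Overall dilution factor = 2 × 10 × 10 × 10 = 2000
Final = 4.00 × 10^5 cells/mL / 2000 = 200 cells/mL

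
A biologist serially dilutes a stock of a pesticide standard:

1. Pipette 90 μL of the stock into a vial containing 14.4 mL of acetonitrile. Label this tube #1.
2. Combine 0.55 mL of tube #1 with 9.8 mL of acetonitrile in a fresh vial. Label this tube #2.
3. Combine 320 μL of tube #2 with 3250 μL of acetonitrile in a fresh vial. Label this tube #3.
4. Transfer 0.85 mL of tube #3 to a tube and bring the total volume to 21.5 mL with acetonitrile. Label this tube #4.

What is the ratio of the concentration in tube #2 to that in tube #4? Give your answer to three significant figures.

Step 1: 90 μL + 14.4 mL = 14490 μL total → factor 14490/90 = 161
Step 2: 0.55 mL + 9.8 mL = 10.35 mL total → factor 10.35/0.55 = 18.818
Step 3: 320 μL + 3250 μL = 3570 μL total → factor 3570/320 = 11.156
Step 4: 0.85 mL brought to 21.5 mL → factor 21.5/0.85 = 25.294
Dilution factor to tube #2 = 3029.7; to tube #4 = 8.5495 × 10^5
[tube #2]/[tube #4] = (factor to tube #4)/(factor to tube #2) = 8.5495 × 10^5/3029.7 = 282

282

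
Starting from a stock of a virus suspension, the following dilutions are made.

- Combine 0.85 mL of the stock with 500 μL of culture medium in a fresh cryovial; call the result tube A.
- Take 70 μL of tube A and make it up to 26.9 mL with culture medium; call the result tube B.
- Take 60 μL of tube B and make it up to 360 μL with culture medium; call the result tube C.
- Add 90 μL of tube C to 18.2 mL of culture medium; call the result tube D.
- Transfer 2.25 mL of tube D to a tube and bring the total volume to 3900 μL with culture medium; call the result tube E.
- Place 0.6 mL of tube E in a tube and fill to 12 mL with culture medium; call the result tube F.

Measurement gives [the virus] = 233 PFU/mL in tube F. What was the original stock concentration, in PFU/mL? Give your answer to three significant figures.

Step 1: 0.85 mL + 500 μL = 1.35 mL total → factor 1.35/0.85 = 1.5882
Step 2: 70 μL brought to 26.9 mL → factor 26900/70 = 384.29
Step 3: 60 μL brought to 360 μL → factor 360/60 = 6
Step 4: 90 μL + 18.2 mL = 18290 μL total → factor 18290/90 = 203.22
Step 5: 2.25 mL brought to 3900 μL → factor 3.9/2.25 = 1.7333
Step 6: 0.6 mL brought to 12 mL → factor 12/0.6 = 20
Overall dilution factor = 1.5882 × 384.29 × 6 × 203.22 × 1.7333 × 20 = 2.5799 × 10^7
Stock = 233 PFU/mL × 2.5799 × 10^7 = 6.01 × 10^9 PFU/mL

6.01 × 10^9 PFU/mL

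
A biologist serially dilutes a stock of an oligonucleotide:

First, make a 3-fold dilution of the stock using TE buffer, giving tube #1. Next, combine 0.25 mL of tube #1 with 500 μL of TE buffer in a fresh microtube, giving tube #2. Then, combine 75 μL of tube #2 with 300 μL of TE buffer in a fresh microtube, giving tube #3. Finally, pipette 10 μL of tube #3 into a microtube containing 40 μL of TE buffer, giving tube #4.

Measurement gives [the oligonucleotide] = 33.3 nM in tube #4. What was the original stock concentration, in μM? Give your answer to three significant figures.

7.49 μM

Step 1: 3-fold → factor 3
Step 2: 0.25 mL + 500 μL = 0.75 mL total → factor 0.75/0.25 = 3
Step 3: 75 μL + 300 μL = 375 μL total → factor 375/75 = 5
Step 4: 10 μL + 40 μL = 50 μL total → factor 50/10 = 5
Overall dilution factor = 3 × 3 × 5 × 5 = 225
Stock = 33.3 nM × 225 = 7492 nM = 7.49 μM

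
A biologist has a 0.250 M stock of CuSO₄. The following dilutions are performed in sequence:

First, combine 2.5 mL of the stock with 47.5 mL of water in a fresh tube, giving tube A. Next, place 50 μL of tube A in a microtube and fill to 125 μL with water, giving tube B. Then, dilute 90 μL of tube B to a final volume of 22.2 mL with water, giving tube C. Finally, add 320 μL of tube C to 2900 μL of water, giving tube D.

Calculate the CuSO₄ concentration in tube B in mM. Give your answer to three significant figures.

5.00 mM

Step 1: 2.5 mL + 47.5 mL = 50 mL total → factor 50/2.5 = 20
Step 2: 50 μL brought to 125 μL → factor 125/50 = 2.5
Dilution factor through tube B = 20 × 2.5 = 50
[tube B] = 0.250 M / 50 = 0.005000 M = 5.00 mM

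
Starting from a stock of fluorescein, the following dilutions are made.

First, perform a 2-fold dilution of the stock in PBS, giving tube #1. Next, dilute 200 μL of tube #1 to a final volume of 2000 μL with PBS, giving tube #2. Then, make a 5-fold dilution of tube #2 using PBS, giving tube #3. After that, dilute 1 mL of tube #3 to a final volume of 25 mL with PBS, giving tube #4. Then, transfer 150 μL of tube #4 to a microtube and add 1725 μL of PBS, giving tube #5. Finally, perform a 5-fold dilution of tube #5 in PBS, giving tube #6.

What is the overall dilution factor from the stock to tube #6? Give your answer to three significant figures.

1.56 × 10^5

Step 1: 2-fold → factor 2
Step 2: 200 μL brought to 2000 μL → factor 2000/200 = 10
Step 3: 5-fold → factor 5
Step 4: 1 mL brought to 25 mL → factor 25/1 = 25
Step 5: 150 μL + 1725 μL = 1875 μL total → factor 1875/150 = 12.5
Step 6: 5-fold → factor 5
Overall dilution factor = 2 × 10 × 5 × 25 × 12.5 × 5 = 1.5625 × 10^5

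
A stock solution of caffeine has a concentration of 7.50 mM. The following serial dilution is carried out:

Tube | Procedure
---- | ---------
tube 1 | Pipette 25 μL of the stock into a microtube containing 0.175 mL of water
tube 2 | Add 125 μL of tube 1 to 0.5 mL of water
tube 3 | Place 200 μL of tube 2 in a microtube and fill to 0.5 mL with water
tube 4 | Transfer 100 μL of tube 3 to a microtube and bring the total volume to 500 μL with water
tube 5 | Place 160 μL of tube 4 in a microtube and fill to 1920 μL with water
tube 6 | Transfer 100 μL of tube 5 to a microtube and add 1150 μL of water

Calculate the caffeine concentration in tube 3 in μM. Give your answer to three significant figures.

Step 1: 25 μL + 0.175 mL = 200 μL total → factor 200/25 = 8
Step 2: 125 μL + 0.5 mL = 625 μL total → factor 625/125 = 5
Step 3: 200 μL brought to 0.5 mL → factor 500/200 = 2.5
Dilution factor through tube 3 = 8 × 5 × 2.5 = 100
[tube 3] = 7.50 mM / 100 = 0.07500 mM = 75.0 μM

75.0 μM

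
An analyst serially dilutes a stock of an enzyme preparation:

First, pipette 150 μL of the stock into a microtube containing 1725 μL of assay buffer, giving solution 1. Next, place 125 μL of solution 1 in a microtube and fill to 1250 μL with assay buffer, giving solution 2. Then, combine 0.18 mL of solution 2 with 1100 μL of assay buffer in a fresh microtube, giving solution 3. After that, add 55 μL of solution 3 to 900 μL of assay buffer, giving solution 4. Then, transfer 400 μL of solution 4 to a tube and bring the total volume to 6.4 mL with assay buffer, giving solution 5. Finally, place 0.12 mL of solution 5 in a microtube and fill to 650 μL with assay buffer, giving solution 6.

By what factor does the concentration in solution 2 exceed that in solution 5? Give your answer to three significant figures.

Step 1: 150 μL + 1725 μL = 1875 μL total → factor 1875/150 = 12.5
Step 2: 125 μL brought to 1250 μL → factor 1250/125 = 10
Step 3: 0.18 mL + 1100 μL = 1.28 mL total → factor 1.28/0.18 = 7.1111
Step 4: 55 μL + 900 μL = 955 μL total → factor 955/55 = 17.364
Step 5: 400 μL brought to 6.4 mL → factor 6400/400 = 16
Dilution factor to solution 2 = 125; to solution 5 = 2.4695 × 10^5
[solution 2]/[solution 5] = (factor to solution 5)/(factor to solution 2) = 2.4695 × 10^5/125 = 1.98 × 10^3

1.98 × 10^3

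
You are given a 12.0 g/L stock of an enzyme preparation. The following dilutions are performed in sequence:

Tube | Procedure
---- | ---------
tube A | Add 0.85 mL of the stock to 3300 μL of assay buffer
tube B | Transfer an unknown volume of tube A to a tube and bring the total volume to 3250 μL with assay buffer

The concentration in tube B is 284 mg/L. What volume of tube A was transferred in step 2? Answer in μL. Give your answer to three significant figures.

Step 1: 0.85 mL + 3300 μL = 4.15 mL total → factor 4.15/0.85 = 4.8824
Step 2: v brought to 3250 μL → factor = 3250 μL/v
Product of known-step factors = 4.8824
Overall factor = 12.0 g/L / (284 mg/L) = 42.254
Step-2 factor = 42.254 / 4.8824 = 8.6543
v = 3250 μL / 8.6543 = 376 μL

376 μL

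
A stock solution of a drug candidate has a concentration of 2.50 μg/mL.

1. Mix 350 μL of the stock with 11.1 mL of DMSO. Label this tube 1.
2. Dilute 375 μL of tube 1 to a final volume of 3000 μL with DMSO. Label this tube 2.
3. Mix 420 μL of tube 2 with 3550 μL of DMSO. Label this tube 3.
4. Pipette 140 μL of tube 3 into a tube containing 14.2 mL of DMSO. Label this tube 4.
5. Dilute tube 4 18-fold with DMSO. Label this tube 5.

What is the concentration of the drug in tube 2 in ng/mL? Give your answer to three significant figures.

9.55 ng/mL

Step 1: 350 μL + 11.1 mL = 11450 μL total → factor 11450/350 = 32.714
Step 2: 375 μL brought to 3000 μL → factor 3000/375 = 8
Dilution factor through tube 2 = 32.714 × 8 = 261.71
[tube 2] = 2.50 μg/mL / 261.71 = 0.009552 μg/mL = 9.55 ng/mL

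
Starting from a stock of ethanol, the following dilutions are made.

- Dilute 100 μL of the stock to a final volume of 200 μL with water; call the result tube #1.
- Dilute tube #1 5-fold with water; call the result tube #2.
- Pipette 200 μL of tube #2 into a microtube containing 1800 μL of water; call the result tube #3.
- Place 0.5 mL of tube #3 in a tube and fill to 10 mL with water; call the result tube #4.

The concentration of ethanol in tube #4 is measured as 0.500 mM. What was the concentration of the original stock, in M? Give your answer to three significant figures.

Step 1: 100 μL brought to 200 μL → factor 200/100 = 2
Step 2: 5-fold → factor 5
Step 3: 200 μL + 1800 μL = 2000 μL total → factor 2000/200 = 10
Step 4: 0.5 mL brought to 10 mL → factor 10/0.5 = 20
Overall dilution factor = 2 × 5 × 10 × 20 = 2000
Stock = 0.500 mM × 2000 = 1000 mM = 1.00 M

1.00 M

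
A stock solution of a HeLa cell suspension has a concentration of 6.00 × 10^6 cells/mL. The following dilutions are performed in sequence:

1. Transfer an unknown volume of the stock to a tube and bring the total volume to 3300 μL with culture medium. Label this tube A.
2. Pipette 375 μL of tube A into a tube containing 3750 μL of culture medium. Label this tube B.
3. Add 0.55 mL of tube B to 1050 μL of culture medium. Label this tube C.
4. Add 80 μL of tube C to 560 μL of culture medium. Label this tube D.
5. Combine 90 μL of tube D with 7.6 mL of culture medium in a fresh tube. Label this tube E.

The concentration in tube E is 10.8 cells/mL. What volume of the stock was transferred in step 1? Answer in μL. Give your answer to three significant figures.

Step 1: v brought to 3300 μL → factor = 3300 μL/v
Step 2: 375 μL + 3750 μL = 4125 μL total → factor 4125/375 = 11
Step 3: 0.55 mL + 1050 μL = 1.6 mL total → factor 1.6/0.55 = 2.9091
Step 4: 80 μL + 560 μL = 640 μL total → factor 640/80 = 8
Step 5: 90 μL + 7.6 mL = 7690 μL total → factor 7690/90 = 85.444
Product of known-step factors = 21874
Overall factor = 6.00 × 10^6 cells/mL / (10.8 cells/mL) = 5.5556 × 10^5
Step-1 factor = 5.5556 × 10^5 / 21874 = 25.398
v = 3300 μL / 25.398 = 130 μL

130 μL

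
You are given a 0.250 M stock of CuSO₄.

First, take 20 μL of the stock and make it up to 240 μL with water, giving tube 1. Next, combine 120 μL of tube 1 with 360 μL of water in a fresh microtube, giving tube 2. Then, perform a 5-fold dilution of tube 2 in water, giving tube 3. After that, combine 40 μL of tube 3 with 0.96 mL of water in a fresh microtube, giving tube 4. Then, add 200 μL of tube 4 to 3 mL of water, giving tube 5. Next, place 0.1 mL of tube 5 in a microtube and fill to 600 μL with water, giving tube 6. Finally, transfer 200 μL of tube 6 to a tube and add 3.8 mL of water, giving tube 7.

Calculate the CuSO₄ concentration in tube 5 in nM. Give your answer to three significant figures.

2.60 × 10^3 nM

Step 1: 20 μL brought to 240 μL → factor 240/20 = 12
Step 2: 120 μL + 360 μL = 480 μL total → factor 480/120 = 4
Step 3: 5-fold → factor 5
Step 4: 40 μL + 0.96 mL = 1000 μL total → factor 1000/40 = 25
Step 5: 200 μL + 3 mL = 3200 μL total → factor 3200/200 = 16
Dilution factor through tube 5 = 12 × 4 × 5 × 25 × 16 = 96000
[tube 5] = 0.250 M / 96000 = 2.604 × 10^-6 M = 2.60 × 10^3 nM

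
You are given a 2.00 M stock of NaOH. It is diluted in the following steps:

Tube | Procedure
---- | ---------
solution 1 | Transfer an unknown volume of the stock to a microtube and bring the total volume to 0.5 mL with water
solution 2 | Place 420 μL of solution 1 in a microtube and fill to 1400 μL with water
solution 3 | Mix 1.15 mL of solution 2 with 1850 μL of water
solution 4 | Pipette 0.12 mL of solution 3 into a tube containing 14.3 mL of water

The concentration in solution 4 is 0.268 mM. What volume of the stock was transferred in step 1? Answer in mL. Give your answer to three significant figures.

Step 1: v brought to 0.5 mL → factor = 0.5 mL/v
Step 2: 420 μL brought to 1400 μL → factor 1400/420 = 3.3333
Step 3: 1.15 mL + 1850 μL = 3 mL total → factor 3/1.15 = 2.6087
Step 4: 0.12 mL + 14.3 mL = 14.42 mL total → factor 14.42/0.12 = 120.17
Product of known-step factors = 1044.9
Overall factor = 2.00 M / (0.268 mM) = 7462.7
Step-1 factor = 7462.7 / 1044.9 = 7.1418
v = 0.5 mL / 7.1418 = 0.0700 mL

0.0700 mL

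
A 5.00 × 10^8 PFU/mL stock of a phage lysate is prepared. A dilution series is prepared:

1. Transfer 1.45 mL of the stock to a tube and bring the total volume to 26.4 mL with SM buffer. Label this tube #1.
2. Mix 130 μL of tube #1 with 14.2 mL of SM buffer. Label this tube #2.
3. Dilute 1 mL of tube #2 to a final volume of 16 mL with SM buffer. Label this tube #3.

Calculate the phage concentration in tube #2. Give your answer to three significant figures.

2.49 × 10^5 PFU/mL

Step 1: 1.45 mL brought to 26.4 mL → factor 26.4/1.45 = 18.207
Step 2: 130 μL + 14.2 mL = 14330 μL total → factor 14330/130 = 110.23
Dilution factor through tube #2 = 18.207 × 110.23 = 2007
[tube #2] = 5.00 × 10^8 PFU/mL / 2007 = 2.49 × 10^5 PFU/mL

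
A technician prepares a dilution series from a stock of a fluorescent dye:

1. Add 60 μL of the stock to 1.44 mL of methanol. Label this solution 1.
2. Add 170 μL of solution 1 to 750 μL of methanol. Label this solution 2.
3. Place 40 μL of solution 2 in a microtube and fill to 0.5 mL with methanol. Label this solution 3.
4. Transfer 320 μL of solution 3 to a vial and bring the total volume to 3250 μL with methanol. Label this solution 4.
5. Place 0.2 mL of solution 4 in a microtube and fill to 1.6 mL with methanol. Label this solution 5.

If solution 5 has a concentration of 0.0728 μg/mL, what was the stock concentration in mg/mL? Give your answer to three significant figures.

10.0 mg/mL

Step 1: 60 μL + 1.44 mL = 1500 μL total → factor 1500/60 = 25
Step 2: 170 μL + 750 μL = 920 μL total → factor 920/170 = 5.4118
Step 3: 40 μL brought to 0.5 mL → factor 500/40 = 12.5
Step 4: 320 μL brought to 3250 μL → factor 3250/320 = 10.156
Step 5: 0.2 mL brought to 1.6 mL → factor 1.6/0.2 = 8
Overall dilution factor = 25 × 5.4118 × 12.5 × 10.156 × 8 = 1.3741 × 10^5
Stock = 0.0728 μg/mL × 1.3741 × 10^5 = 1.000 × 10^4 μg/mL = 10.0 mg/mL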